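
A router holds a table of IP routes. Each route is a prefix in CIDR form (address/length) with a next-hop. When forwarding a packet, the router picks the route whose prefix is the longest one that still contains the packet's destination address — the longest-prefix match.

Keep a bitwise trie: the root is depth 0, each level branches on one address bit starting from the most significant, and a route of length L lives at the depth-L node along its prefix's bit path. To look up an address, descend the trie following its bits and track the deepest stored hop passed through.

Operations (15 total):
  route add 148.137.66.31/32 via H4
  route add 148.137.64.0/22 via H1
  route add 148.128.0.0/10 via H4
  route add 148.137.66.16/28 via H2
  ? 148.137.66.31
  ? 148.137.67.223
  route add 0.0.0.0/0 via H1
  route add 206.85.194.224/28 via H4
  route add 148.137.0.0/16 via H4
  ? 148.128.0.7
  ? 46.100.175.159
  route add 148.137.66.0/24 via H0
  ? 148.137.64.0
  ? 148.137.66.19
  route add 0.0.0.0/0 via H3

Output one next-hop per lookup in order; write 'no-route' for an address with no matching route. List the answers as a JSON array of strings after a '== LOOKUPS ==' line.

Trace:
  add 148.137.66.31/32 -> H4 at depth 32
  add 148.137.64.0/22 -> H1 at depth 22
  add 148.128.0.0/10 -> H4 at depth 10
  add 148.137.66.16/28 -> H2 at depth 28
  lookup 148.137.66.31: bits 10010100100010010100001000011111 walk d0:-→d1:-→d2:-→d3:-→d4:-→d5:-→d6:-→d7:-→d8:-→d9:-→d10:H4→d11:-→d12:-→d13:-→d14:-→d15:-→d16:-→d17:-→d18:-→d19:-→d20:-→d21:-→d22:H1→d23:-→d24:-→d25:-→d26:-→d27:-→d28:H2→d29:-→d30:-→d31:-→d32:H4 -> H4
  lookup 148.137.67.223: bits 10010100100010010100001 walk d0:-→d1:-→d2:-→d3:-→d4:-→d5:-→d6:-→d7:-→d8:-→d9:-→d10:H4→d11:-→d12:-→d13:-→d14:-→d15:-→d16:-→d17:-→d18:-→d19:-→d20:-→d21:-→d22:H1→d23:- -> H1
  add 0.0.0.0/0 -> H1 at depth 0
  add 206.85.194.224/28 -> H4 at depth 28
  add 148.137.0.0/16 -> H4 at depth 16
  lookup 148.128.0.7: bits 100101001000 walk d0:H1→d1:-→d2:-→d3:-→d4:-→d5:-→d6:-→d7:-→d8:-→d9:-→d10:H4→d11:-→d12:- -> H4
  lookup 46.100.175.159: bits ε walk d0:H1 -> H1
  add 148.137.66.0/24 -> H0 at depth 24
  lookup 148.137.64.0: bits 1001010010001001010000 walk d0:H1→d1:-→d2:-→d3:-→d4:-→d5:-→d6:-→d7:-→d8:-→d9:-→d10:H4→d11:-→d12:-→d13:-→d14:-→d15:-→d16:H4→d17:-→d18:-→d19:-→d20:-→d21:-→d22:H1 -> H1
  lookup 148.137.66.19: bits 1001010010001001010000100001 walk d0:H1→d1:-→d2:-→d3:-→d4:-→d5:-→d6:-→d7:-→d8:-→d9:-→d10:H4→d11:-→d12:-→d13:-→d14:-→d15:-→d16:H4→d17:-→d18:-→d19:-→d20:-→d21:-→d22:H1→d23:-→d24:H0→d25:-→d26:-→d27:-→d28:H2 -> H2
  add 0.0.0.0/0 -> H3 at depth 0

== LOOKUPS ==
["H4","H1","H4","H1","H1","H2"]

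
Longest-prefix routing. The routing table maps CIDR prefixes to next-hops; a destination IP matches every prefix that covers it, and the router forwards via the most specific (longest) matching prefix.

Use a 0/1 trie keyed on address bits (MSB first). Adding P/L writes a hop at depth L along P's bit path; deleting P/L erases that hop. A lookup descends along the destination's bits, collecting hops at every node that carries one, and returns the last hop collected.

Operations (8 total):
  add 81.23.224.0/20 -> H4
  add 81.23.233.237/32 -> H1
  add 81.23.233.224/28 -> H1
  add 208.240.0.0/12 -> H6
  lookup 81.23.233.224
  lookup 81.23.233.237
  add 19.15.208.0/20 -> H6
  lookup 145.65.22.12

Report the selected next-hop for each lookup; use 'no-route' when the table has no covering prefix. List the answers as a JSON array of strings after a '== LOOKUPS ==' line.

Apply in order:
  + 81.23.224.0/20 (H4) depth=20
  + 81.23.233.237/32 (H1) depth=32
  + 81.23.233.224/28 (H1) depth=28
  + 208.240.0.0/12 (H6) depth=12
  lookup 81.23.233.224: bits 0101000100010111111010011110 walk d0:-→d1:-→d2:-→d3:-→d4:-→d5:-→d6:-→d7:-→d8:-→d9:-→d10:-→d11:-→d12:-→d13:-→d14:-→d15:-→d16:-→d17:-→d18:-→d19:-→d20:H4→d21:-→d22:-→d23:-→d24:-→d25:-→d26:-→d27:-→d28:H1 -> H1
  lookup 81.23.233.237: bits 01010001000101111110100111101101 walk d0:-→d1:-→d2:-→d3:-→d4:-→d5:-→d6:-→d7:-→d8:-→d9:-→d10:-→d11:-→d12:-→d13:-→d14:-→d15:-→d16:-→d17:-→d18:-→d19:-→d20:H4→d21:-→d22:-→d23:-→d24:-→d25:-→d26:-→d27:-→d28:H1→d29:-→d30:-→d31:-→d32:H1 -> H1
  + 19.15.208.0/20 (H6) depth=20
  lookup 145.65.22.12: bits 1 walk d0:-→d1:- -> no-route

== LOOKUPS ==
["H1","H1","no-route"]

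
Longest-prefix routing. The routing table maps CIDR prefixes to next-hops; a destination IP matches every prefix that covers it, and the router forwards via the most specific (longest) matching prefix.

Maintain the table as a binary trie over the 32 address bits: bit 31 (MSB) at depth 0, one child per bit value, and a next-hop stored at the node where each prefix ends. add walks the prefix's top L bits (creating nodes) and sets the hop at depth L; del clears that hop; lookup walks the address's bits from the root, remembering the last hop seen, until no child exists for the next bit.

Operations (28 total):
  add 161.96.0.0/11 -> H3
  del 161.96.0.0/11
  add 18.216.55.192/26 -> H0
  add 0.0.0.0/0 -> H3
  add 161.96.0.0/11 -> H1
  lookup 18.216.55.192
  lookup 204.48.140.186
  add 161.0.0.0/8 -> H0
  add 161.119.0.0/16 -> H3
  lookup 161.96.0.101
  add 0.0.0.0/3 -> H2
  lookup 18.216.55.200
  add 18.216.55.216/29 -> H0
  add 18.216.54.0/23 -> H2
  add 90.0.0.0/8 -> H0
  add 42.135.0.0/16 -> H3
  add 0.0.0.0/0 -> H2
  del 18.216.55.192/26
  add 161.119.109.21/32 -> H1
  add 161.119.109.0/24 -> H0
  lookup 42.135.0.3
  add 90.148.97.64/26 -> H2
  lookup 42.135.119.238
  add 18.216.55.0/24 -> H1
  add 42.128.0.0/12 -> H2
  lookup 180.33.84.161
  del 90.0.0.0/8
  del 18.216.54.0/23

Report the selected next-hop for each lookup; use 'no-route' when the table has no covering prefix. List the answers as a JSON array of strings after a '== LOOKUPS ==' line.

Process each operation:
  add 161.96.0.0/11 -> H3 at depth 11
  del 161.96.0.0/11 (clear depth 11)
  add 18.216.55.192/26 -> H0 at depth 26
  add 0.0.0.0/0 -> H3 at depth 0
  add 161.96.0.0/11 -> H1 at depth 11
  Q 18.216.55.192: descend 00010010110110000011011111 ; hops seen [H3,H0] ; pick H0
  Q 204.48.140.186: descend 1 ; hops seen [H3] ; pick H3
  add 161.0.0.0/8 -> H0 at depth 8
  add 161.119.0.0/16 -> H3 at depth 16
  Q 161.96.0.101: descend 10100001011 ; hops seen [H3,H0,H1] ; pick H1
  add 0.0.0.0/3 -> H2 at depth 3
  Q 18.216.55.200: descend 00010010110110000011011111 ; hops seen [H3,H2,H0] ; pick H0
  add 18.216.55.216/29 -> H0 at depth 29
  add 18.216.54.0/23 -> H2 at depth 23
  add 90.0.0.0/8 -> H0 at depth 8
  add 42.135.0.0/16 -> H3 at depth 16
  add 0.0.0.0/0 -> H2 at depth 0
  del 18.216.55.192/26 (clear depth 26)
  add 161.119.109.21/32 -> H1 at depth 32
  add 161.119.109.0/24 -> H0 at depth 24
  Q 42.135.0.3: descend 0010101010000111 ; hops seen [H2,H3] ; pick H3
  add 90.148.97.64/26 -> H2 at depth 26
  Q 42.135.119.238: descend 0010101010000111 ; hops seen [H2,H3] ; pick H3
  add 18.216.55.0/24 -> H1 at depth 24
  add 42.128.0.0/12 -> H2 at depth 12
  Q 180.33.84.161: descend 101 ; hops seen [H2] ; pick H2
  del 90.0.0.0/8 (clear depth 8)
  del 18.216.54.0/23 (clear depth 23)

== LOOKUPS ==
["H0","H3","H1","H0","H3","H3","H2"]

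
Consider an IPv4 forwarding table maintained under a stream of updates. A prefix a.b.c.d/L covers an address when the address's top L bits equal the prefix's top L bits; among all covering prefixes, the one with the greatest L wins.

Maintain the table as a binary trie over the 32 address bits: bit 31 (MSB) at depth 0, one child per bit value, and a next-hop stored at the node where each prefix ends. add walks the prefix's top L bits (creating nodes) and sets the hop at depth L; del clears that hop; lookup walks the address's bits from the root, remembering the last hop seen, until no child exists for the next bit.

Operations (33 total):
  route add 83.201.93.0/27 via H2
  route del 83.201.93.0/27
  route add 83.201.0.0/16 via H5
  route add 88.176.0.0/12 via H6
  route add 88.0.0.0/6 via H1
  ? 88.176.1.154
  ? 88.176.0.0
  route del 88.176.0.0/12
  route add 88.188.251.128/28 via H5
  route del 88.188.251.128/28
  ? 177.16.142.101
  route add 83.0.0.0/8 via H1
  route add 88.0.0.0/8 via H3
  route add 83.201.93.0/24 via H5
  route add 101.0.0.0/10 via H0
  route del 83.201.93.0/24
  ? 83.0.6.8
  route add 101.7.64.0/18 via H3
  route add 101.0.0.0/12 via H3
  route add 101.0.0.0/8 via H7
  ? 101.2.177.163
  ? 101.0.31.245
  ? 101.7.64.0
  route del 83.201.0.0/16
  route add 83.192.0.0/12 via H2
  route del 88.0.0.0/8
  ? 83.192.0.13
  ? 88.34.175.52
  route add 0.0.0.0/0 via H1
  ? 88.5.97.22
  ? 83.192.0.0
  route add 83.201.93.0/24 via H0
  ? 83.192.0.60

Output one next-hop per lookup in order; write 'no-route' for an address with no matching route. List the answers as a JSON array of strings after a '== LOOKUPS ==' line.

Trace:
  add 83.201.93.0/27 -> H2 at depth 27
  del 83.201.93.0/27 (clear depth 27)
  add 83.201.0.0/16 -> H5 at depth 16
  add 88.176.0.0/12 -> H6 at depth 12
  add 88.0.0.0/6 -> H1 at depth 6
  Q 88.176.1.154: descend 010110001011 ; hops seen [H1,H6] ; pick H6
  Q 88.176.0.0: descend 010110001011 ; hops seen [H1,H6] ; pick H6
  del 88.176.0.0/12 (clear depth 12)
  add 88.188.251.128/28 -> H5 at depth 28
  del 88.188.251.128/28 (clear depth 28)
  Q 177.16.142.101: descend ε ; hops seen [∅] ; pick no-route
  add 83.0.0.0/8 -> H1 at depth 8
  add 88.0.0.0/8 -> H3 at depth 8
  add 83.201.93.0/24 -> H5 at depth 24
  add 101.0.0.0/10 -> H0 at depth 10
  del 83.201.93.0/24 (clear depth 24)
  Q 83.0.6.8: descend 01010011 ; hops seen [H1] ; pick H1
  add 101.7.64.0/18 -> H3 at depth 18
  add 101.0.0.0/12 -> H3 at depth 12
  add 101.0.0.0/8 -> H7 at depth 8
  Q 101.2.177.163: descend 0110010100000 ; hops seen [H7,H0,H3] ; pick H3
  Q 101.0.31.245: descend 0110010100000 ; hops seen [H7,H0,H3] ; pick H3
  Q 101.7.64.0: descend 011001010000011101 ; hops seen [H7,H0,H3,H3] ; pick H3
  del 83.201.0.0/16 (clear depth 16)
  add 83.192.0.0/12 -> H2 at depth 12
  del 88.0.0.0/8 (clear depth 8)
  Q 83.192.0.13: descend 010100111100 ; hops seen [H1,H2] ; pick H2
  Q 88.34.175.52: descend 01011000 ; hops seen [H1] ; pick H1
  add 0.0.0.0/0 -> H1 at depth 0
  Q 88.5.97.22: descend 01011000 ; hops seen [H1,H1] ; pick H1
  Q 83.192.0.0: descend 010100111100 ; hops seen [H1,H1,H2] ; pick H2
  add 83.201.93.0/24 -> H0 at depth 24
  Q 83.192.0.60: descend 010100111100 ; hops seen [H1,H1,H2] ; pick H2

== LOOKUPS ==
["H6","H6","no-route","H1","H3","H3","H3","H2","H1","H1","H2","H2"]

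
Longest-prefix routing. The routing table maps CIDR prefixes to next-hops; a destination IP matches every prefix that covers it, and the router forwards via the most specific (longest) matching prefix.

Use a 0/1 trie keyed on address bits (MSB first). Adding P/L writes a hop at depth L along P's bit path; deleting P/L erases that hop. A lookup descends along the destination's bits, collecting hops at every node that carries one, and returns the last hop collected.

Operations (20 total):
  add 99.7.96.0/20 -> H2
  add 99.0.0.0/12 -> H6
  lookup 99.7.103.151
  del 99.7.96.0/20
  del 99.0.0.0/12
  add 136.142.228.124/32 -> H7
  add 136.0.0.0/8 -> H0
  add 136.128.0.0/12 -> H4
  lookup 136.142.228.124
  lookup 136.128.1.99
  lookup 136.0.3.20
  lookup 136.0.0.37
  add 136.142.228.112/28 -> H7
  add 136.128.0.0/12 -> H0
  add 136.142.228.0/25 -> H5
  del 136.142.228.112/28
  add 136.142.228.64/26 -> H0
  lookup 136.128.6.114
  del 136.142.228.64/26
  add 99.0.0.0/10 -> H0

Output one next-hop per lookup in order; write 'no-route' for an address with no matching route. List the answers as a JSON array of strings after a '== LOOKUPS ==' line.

Process each operation:
  + 99.7.96.0/20 (H2) depth=20
  + 99.0.0.0/12 (H6) depth=12
  lookup 99.7.103.151: bits 01100011000001110110 walk d0:-→d1:-→d2:-→d3:-→d4:-→d5:-→d6:-→d7:-→d8:-→d9:-→d10:-→d11:-→d12:H6→d13:-→d14:-→d15:-→d16:-→d17:-→d18:-→d19:-→d20:H2 -> H2
  - 99.7.96.0/20 clear@20
  - 99.0.0.0/12 clear@12
  + 136.142.228.124/32 (H7) depth=32
  + 136.0.0.0/8 (H0) depth=8
  + 136.128.0.0/12 (H4) depth=12
  lookup 136.142.228.124: bits 10001000100011101110010001111100 walk d0:-→d1:-→d2:-→d3:-→d4:-→d5:-→d6:-→d7:-→d8:H0→d9:-→d10:-→d11:-→d12:H4→d13:-→d14:-→d15:-→d16:-→d17:-→d18:-→d19:-→d20:-→d21:-→d22:-→d23:-→d24:-→d25:-→d26:-→d27:-→d28:-→d29:-→d30:-→d31:-→d32:H7 -> H7
  lookup 136.128.1.99: bits 100010001000 walk d0:-→d1:-→d2:-→d3:-→d4:-→d5:-→d6:-→d7:-→d8:H0→d9:-→d10:-→d11:-→d12:H4 -> H4
  lookup 136.0.3.20: bits 10001000 walk d0:-→d1:-→d2:-→d3:-→d4:-→d5:-→d6:-→d7:-→d8:H0 -> H0
  lookup 136.0.0.37: bits 10001000 walk d0:-→d1:-→d2:-→d3:-→d4:-→d5:-→d6:-→d7:-→d8:H0 -> H0
  + 136.142.228.112/28 (H7) depth=28
  + 136.128.0.0/12 (H0) depth=12
  + 136.142.228.0/25 (H5) depth=25
  - 136.142.228.112/28 clear@28
  + 136.142.228.64/26 (H0) depth=26
  lookup 136.128.6.114: bits 100010001000 walk d0:-→d1:-→d2:-→d3:-→d4:-→d5:-→d6:-→d7:-→d8:H0→d9:-→d10:-→d11:-→d12:H0 -> H0
  - 136.142.228.64/26 clear@26
  + 99.0.0.0/10 (H0) depth=10

== LOOKUPS ==
["H2","H7","H4","H0","H0","H0"]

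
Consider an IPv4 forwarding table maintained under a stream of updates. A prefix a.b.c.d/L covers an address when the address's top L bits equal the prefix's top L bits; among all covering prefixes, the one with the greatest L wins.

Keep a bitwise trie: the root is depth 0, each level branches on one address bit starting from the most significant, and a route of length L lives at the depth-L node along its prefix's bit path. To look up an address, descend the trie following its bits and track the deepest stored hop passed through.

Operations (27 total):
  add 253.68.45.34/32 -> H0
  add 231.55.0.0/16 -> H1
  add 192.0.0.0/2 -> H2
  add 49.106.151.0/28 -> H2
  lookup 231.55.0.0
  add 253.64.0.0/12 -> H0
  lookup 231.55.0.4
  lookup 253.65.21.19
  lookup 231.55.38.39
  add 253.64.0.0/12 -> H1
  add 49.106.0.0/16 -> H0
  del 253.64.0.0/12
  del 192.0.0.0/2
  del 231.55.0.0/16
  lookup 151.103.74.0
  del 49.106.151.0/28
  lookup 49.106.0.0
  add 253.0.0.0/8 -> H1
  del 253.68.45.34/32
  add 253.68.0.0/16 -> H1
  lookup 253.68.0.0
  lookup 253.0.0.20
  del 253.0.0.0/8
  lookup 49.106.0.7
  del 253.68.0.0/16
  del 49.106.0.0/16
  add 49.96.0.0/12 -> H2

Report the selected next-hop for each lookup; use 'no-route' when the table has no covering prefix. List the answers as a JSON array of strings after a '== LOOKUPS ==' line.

Process each operation:
  add 253.68.45.34/32 -> H0 at depth 32
  add 231.55.0.0/16 -> H1 at depth 16
  add 192.0.0.0/2 -> H2 at depth 2
  add 49.106.151.0/28 -> H2 at depth 28
  ? 231.55.0.0  path d0:-→d1:-→d2:H2→d3:-→d4:-→d5:-→d6:-→d7:-→d8:-→d9:-→d10:-→d11:-→d12:-→d13:-→d14:-→d15:-→d16:H1  best=H1
  add 253.64.0.0/12 -> H0 at depth 12
  ? 231.55.0.4  path d0:-→d1:-→d2:H2→d3:-→d4:-→d5:-→d6:-→d7:-→d8:-→d9:-→d10:-→d11:-→d12:-→d13:-→d14:-→d15:-→d16:H1  best=H1
  ? 253.65.21.19  path d0:-→d1:-→d2:H2→d3:-→d4:-→d5:-→d6:-→d7:-→d8:-→d9:-→d10:-→d11:-→d12:H0→d13:-  best=H0
  ? 231.55.38.39  path d0:-→d1:-→d2:H2→d3:-→d4:-→d5:-→d6:-→d7:-→d8:-→d9:-→d10:-→d11:-→d12:-→d13:-→d14:-→d15:-→d16:H1  best=H1
  add 253.64.0.0/12 -> H1 at depth 12
  add 49.106.0.0/16 -> H0 at depth 16
  - 253.64.0.0/12 clear@12
  - 192.0.0.0/2 clear@2
  - 231.55.0.0/16 clear@16
  ? 151.103.74.0  path d0:-→d1:-  best=no-route
  - 49.106.151.0/28 clear@28
  ? 49.106.0.0  path d0:-→d1:-→d2:-→d3:-→d4:-→d5:-→d6:-→d7:-→d8:-→d9:-→d10:-→d11:-→d12:-→d13:-→d14:-→d15:-→d16:H0  best=H0
  add 253.0.0.0/8 -> H1 at depth 8
  - 253.68.45.34/32 clear@32
  add 253.68.0.0/16 -> H1 at depth 16
  ? 253.68.0.0  path d0:-→d1:-→d2:-→d3:-→d4:-→d5:-→d6:-→d7:-→d8:H1→d9:-→d10:-→d11:-→d12:-→d13:-→d14:-→d15:-→d16:H1→d17:-→d18:-  best=H1
  ? 253.0.0.20  path d0:-→d1:-→d2:-→d3:-→d4:-→d5:-→d6:-→d7:-→d8:H1→d9:-  best=H1
  - 253.0.0.0/8 clear@8
  ? 49.106.0.7  path d0:-→d1:-→d2:-→d3:-→d4:-→d5:-→d6:-→d7:-→d8:-→d9:-→d10:-→d11:-→d12:-→d13:-→d14:-→d15:-→d16:H0  best=H0
  - 253.68.0.0/16 clear@16
  - 49.106.0.0/16 clear@16
  add 49.96.0.0/12 -> H2 at depth 12

== LOOKUPS ==
["H1","H1","H0","H1","no-route","H0","H1","H1","H0"]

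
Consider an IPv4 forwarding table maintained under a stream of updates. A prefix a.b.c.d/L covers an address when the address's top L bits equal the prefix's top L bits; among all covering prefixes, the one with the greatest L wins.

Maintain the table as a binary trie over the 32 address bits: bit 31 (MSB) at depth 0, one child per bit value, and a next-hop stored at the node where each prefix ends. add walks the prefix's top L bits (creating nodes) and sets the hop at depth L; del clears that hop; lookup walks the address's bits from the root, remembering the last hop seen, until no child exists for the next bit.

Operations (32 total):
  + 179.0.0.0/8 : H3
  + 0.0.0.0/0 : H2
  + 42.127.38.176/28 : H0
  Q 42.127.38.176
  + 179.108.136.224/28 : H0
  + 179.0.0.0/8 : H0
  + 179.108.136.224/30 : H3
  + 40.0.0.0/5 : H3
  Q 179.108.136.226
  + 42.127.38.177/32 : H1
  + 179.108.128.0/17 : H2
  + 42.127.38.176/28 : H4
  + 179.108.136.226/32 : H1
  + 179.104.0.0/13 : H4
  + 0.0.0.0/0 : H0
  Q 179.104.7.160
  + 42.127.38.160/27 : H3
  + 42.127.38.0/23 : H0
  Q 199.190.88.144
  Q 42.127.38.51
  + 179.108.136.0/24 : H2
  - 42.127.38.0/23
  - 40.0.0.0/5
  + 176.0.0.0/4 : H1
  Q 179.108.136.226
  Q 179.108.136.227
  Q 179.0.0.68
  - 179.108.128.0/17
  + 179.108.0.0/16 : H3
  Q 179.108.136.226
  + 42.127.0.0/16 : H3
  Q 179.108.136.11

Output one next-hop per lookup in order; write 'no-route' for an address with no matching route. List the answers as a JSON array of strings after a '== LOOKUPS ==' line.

Process each operation:
  add 179.0.0.0/8 -> H3 at depth 8
  add 0.0.0.0/0 -> H2 at depth 0
  add 42.127.38.176/28 -> H0 at depth 28
  Q 42.127.38.176: descend 0010101001111111001001101011 ; hops seen [H2,H0] ; pick H0
  add 179.108.136.224/28 -> H0 at depth 28
  add 179.0.0.0/8 -> H0 at depth 8
  add 179.108.136.224/30 -> H3 at depth 30
  add 40.0.0.0/5 -> H3 at depth 5
  Q 179.108.136.226: descend 101100110110110010001000111000 ; hops seen [H2,H0,H0,H3] ; pick H3
  add 42.127.38.177/32 -> H1 at depth 32
  add 179.108.128.0/17 -> H2 at depth 17
  add 42.127.38.176/28 -> H4 at depth 28
  add 179.108.136.226/32 -> H1 at depth 32
  add 179.104.0.0/13 -> H4 at depth 13
  add 0.0.0.0/0 -> H0 at depth 0
  Q 179.104.7.160: descend 1011001101101 ; hops seen [H0,H0,H4] ; pick H4
  add 42.127.38.160/27 -> H3 at depth 27
  add 42.127.38.0/23 -> H0 at depth 23
  Q 199.190.88.144: descend 1 ; hops seen [H0] ; pick H0
  Q 42.127.38.51: descend 001010100111111100100110 ; hops seen [H0,H3,H0] ; pick H0
  add 179.108.136.0/24 -> H2 at depth 24
  del 42.127.38.0/23 (clear depth 23)
  del 40.0.0.0/5 (clear depth 5)
  add 176.0.0.0/4 -> H1 at depth 4
  Q 179.108.136.226: descend 10110011011011001000100011100010 ; hops seen [H0,H1,H0,H4,H2,H2,H0,H3,H1] ; pick H1
  Q 179.108.136.227: descend 1011001101101100100010001110001 ; hops seen [H0,H1,H0,H4,H2,H2,H0,H3] ; pick H3
  Q 179.0.0.68: descend 101100110 ; hops seen [H0,H1,H0] ; pick H0
  del 179.108.128.0/17 (clear depth 17)
  add 179.108.0.0/16 -> H3 at depth 16
  Q 179.108.136.226: descend 10110011011011001000100011100010 ; hops seen [H0,H1,H0,H4,H3,H2,H0,H3,H1] ; pick H1
  add 42.127.0.0/16 -> H3 at depth 16
  Q 179.108.136.11: descend 101100110110110010001000 ; hops seen [H0,H1,H0,H4,H3,H2] ; pick H2

== LOOKUPS ==
["H0","H3","H4","H0","H0","H1","H3","H0","H1","H2"]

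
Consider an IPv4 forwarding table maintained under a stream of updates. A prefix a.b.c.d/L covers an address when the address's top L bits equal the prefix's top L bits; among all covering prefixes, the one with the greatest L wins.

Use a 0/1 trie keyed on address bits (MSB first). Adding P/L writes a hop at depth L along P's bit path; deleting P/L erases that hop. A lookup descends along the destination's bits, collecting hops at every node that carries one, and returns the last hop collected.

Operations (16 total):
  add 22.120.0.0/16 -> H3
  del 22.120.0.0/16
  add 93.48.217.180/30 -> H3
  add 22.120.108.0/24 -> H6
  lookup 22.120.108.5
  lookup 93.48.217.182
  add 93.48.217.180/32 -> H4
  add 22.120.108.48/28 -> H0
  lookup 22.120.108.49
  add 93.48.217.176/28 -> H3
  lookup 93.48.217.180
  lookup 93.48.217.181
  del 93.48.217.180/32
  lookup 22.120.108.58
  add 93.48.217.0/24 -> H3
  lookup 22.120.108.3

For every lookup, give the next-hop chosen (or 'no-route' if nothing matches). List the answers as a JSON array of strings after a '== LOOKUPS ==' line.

Process each operation:
  add 22.120.0.0/16 -> H3 at depth 16
  del 22.120.0.0/16 (clear depth 16)
  add 93.48.217.180/30 -> H3 at depth 30
  add 22.120.108.0/24 -> H6 at depth 24
  ? 22.120.108.5  path d0:-→d1:-→d2:-→d3:-→d4:-→d5:-→d6:-→d7:-→d8:-→d9:-→d10:-→d11:-→d12:-→d13:-→d14:-→d15:-→d16:-→d17:-→d18:-→d19:-→d20:-→d21:-→d22:-→d23:-→d24:H6  best=H6
  ? 93.48.217.182  path d0:-→d1:-→d2:-→d3:-→d4:-→d5:-→d6:-→d7:-→d8:-→d9:-→d10:-→d11:-→d12:-→d13:-→d14:-→d15:-→d16:-→d17:-→d18:-→d19:-→d20:-→d21:-→d22:-→d23:-→d24:-→d25:-→d26:-→d27:-→d28:-→d29:-→d30:H3  best=H3
  add 93.48.217.180/32 -> H4 at depth 32
  add 22.120.108.48/28 -> H0 at depth 28
  ? 22.120.108.49  path d0:-→d1:-→d2:-→d3:-→d4:-→d5:-→d6:-→d7:-→d8:-→d9:-→d10:-→d11:-→d12:-→d13:-→d14:-→d15:-→d16:-→d17:-→d18:-→d19:-→d20:-→d21:-→d22:-→d23:-→d24:H6→d25:-→d26:-→d27:-→d28:H0  best=H0
  add 93.48.217.176/28 -> H3 at depth 28
  ? 93.48.217.180  path d0:-→d1:-→d2:-→d3:-→d4:-→d5:-→d6:-→d7:-→d8:-→d9:-→d10:-→d11:-→d12:-→d13:-→d14:-→d15:-→d16:-→d17:-→d18:-→d19:-→d20:-→d21:-→d22:-→d23:-→d24:-→d25:-→d26:-→d27:-→d28:H3→d29:-→d30:H3→d31:-→d32:H4  best=H4
  ? 93.48.217.181  path d0:-→d1:-→d2:-→d3:-→d4:-→d5:-→d6:-→d7:-→d8:-→d9:-→d10:-→d11:-→d12:-→d13:-→d14:-→d15:-→d16:-→d17:-→d18:-→d19:-→d20:-→d21:-→d22:-→d23:-→d24:-→d25:-→d26:-→d27:-→d28:H3→d29:-→d30:H3→d31:-  best=H3
  del 93.48.217.180/32 (clear depth 32)
  ? 22.120.108.58  path d0:-→d1:-→d2:-→d3:-→d4:-→d5:-→d6:-→d7:-→d8:-→d9:-→d10:-→d11:-→d12:-→d13:-→d14:-→d15:-→d16:-→d17:-→d18:-→d19:-→d20:-→d21:-→d22:-→d23:-→d24:H6→d25:-→d26:-→d27:-→d28:H0  best=H0
  add 93.48.217.0/24 -> H3 at depth 24
  ? 22.120.108.3  path d0:-→d1:-→d2:-→d3:-→d4:-→d5:-→d6:-→d7:-→d8:-→d9:-→d10:-→d11:-→d12:-→d13:-→d14:-→d15:-→d16:-→d17:-→d18:-→d19:-→d20:-→d21:-→d22:-→d23:-→d24:H6→d25:-→d26:-  best=H6

== LOOKUPS ==
["H6","H3","H0","H4","H3","H0","H6"]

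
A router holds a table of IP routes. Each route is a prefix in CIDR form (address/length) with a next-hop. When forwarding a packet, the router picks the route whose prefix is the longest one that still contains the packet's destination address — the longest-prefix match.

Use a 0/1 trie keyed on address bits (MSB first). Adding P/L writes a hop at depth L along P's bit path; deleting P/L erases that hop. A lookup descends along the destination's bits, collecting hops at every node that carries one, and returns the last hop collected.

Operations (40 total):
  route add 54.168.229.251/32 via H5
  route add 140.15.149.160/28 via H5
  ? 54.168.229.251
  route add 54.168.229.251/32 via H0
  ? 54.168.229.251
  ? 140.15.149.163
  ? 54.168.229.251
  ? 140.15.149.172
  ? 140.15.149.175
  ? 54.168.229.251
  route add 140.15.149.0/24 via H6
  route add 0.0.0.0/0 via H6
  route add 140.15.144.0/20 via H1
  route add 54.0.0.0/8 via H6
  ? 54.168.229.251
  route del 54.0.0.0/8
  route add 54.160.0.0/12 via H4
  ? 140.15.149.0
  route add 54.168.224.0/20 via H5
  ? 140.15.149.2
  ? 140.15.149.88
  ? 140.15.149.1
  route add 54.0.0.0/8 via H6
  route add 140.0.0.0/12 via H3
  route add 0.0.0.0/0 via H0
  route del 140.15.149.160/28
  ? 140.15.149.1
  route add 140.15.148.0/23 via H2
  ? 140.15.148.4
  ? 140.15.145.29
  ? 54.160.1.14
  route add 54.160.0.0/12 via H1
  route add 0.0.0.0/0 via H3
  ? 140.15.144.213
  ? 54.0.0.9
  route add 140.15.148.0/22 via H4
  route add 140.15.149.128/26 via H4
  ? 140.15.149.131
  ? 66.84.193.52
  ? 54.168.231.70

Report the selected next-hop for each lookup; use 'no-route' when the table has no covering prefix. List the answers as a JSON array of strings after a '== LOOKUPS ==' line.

Trace:
  add 54.168.229.251/32 -> H5 at depth 32
  add 140.15.149.160/28 -> H5 at depth 28
  lookup 54.168.229.251: bits 00110110101010001110010111111011 walk d0:-→d1:-→d2:-→d3:-→d4:-→d5:-→d6:-→d7:-→d8:-→d9:-→d10:-→d11:-→d12:-→d13:-→d14:-→d15:-→d16:-→d17:-→d18:-→d19:-→d20:-→d21:-→d22:-→d23:-→d24:-→d25:-→d26:-→d27:-→d28:-→d29:-→d30:-→d31:-→d32:H5 -> H5
  add 54.168.229.251/32 -> H0 at depth 32
  lookup 54.168.229.251: bits 00110110101010001110010111111011 walk d0:-→d1:-→d2:-→d3:-→d4:-→d5:-→d6:-→d7:-→d8:-→d9:-→d10:-→d11:-→d12:-→d13:-→d14:-→d15:-→d16:-→d17:-→d18:-→d19:-→d20:-→d21:-→d22:-→d23:-→d24:-→d25:-→d26:-→d27:-→d28:-→d29:-→d30:-→d31:-→d32:H0 -> H0
  lookup 140.15.149.163: bits 1000110000001111100101011010 walk d0:-→d1:-→d2:-→d3:-→d4:-→d5:-→d6:-→d7:-→d8:-→d9:-→d10:-→d11:-→d12:-→d13:-→d14:-→d15:-→d16:-→d17:-→d18:-→d19:-→d20:-→d21:-→d22:-→d23:-→d24:-→d25:-→d26:-→d27:-→d28:H5 -> H5
  lookup 54.168.229.251: bits 00110110101010001110010111111011 walk d0:-→d1:-→d2:-→d3:-→d4:-→d5:-→d6:-→d7:-→d8:-→d9:-→d10:-→d11:-→d12:-→d13:-→d14:-→d15:-→d16:-→d17:-→d18:-→d19:-→d20:-→d21:-→d22:-→d23:-→d24:-→d25:-→d26:-→d27:-→d28:-→d29:-→d30:-→d31:-→d32:H0 -> H0
  lookup 140.15.149.172: bits 1000110000001111100101011010 walk d0:-→d1:-→d2:-→d3:-→d4:-→d5:-→d6:-→d7:-→d8:-→d9:-→d10:-→d11:-→d12:-→d13:-→d14:-→d15:-→d16:-→d17:-→d18:-→d19:-→d20:-→d21:-→d22:-→d23:-→d24:-→d25:-→d26:-→d27:-→d28:H5 -> H5
  lookup 140.15.149.175: bits 1000110000001111100101011010 walk d0:-→d1:-→d2:-→d3:-→d4:-→d5:-→d6:-→d7:-→d8:-→d9:-→d10:-→d11:-→d12:-→d13:-→d14:-→d15:-→d16:-→d17:-→d18:-→d19:-→d20:-→d21:-→d22:-→d23:-→d24:-→d25:-→d26:-→d27:-→d28:H5 -> H5
  lookup 54.168.229.251: bits 00110110101010001110010111111011 walk d0:-→d1:-→d2:-→d3:-→d4:-→d5:-→d6:-→d7:-→d8:-→d9:-→d10:-→d11:-→d12:-→d13:-→d14:-→d15:-→d16:-→d17:-→d18:-→d19:-→d20:-→d21:-→d22:-→d23:-→d24:-→d25:-→d26:-→d27:-→d28:-→d29:-→d30:-→d31:-→d32:H0 -> H0
  add 140.15.149.0/24 -> H6 at depth 24
  add 0.0.0.0/0 -> H6 at depth 0
  add 140.15.144.0/20 -> H1 at depth 20
  add 54.0.0.0/8 -> H6 at depth 8
  lookup 54.168.229.251: bits 00110110101010001110010111111011 walk d0:H6→d1:-→d2:-→d3:-→d4:-→d5:-→d6:-→d7:-→d8:H6→d9:-→d10:-→d11:-→d12:-→d13:-→d14:-→d15:-→d16:-→d17:-→d18:-→d19:-→d20:-→d21:-→d22:-→d23:-→d24:-→d25:-→d26:-→d27:-→d28:-→d29:-→d30:-→d31:-→d32:H0 -> H0
  del 54.0.0.0/8 (clear depth 8)
  add 54.160.0.0/12 -> H4 at depth 12
  lookup 140.15.149.0: bits 100011000000111110010101 walk d0:H6→d1:-→d2:-→d3:-→d4:-→d5:-→d6:-→d7:-→d8:-→d9:-→d10:-→d11:-→d12:-→d13:-→d14:-→d15:-→d16:-→d17:-→d18:-→d19:-→d20:H1→d21:-→d22:-→d23:-→d24:H6 -> H6
  add 54.168.224.0/20 -> H5 at depth 20
  lookup 140.15.149.2: bits 100011000000111110010101 walk d0:H6→d1:-→d2:-→d3:-→d4:-→d5:-→d6:-→d7:-→d8:-→d9:-→d10:-→d11:-→d12:-→d13:-→d14:-→d15:-→d16:-→d17:-→d18:-→d19:-→d20:H1→d21:-→d22:-→d23:-→d24:H6 -> H6
  lookup 140.15.149.88: bits 100011000000111110010101 walk d0:H6→d1:-→d2:-→d3:-→d4:-→d5:-→d6:-→d7:-→d8:-→d9:-→d10:-→d11:-→d12:-→d13:-→d14:-→d15:-→d16:-→d17:-→d18:-→d19:-→d20:H1→d21:-→d22:-→d23:-→d24:H6 -> H6
  lookup 140.15.149.1: bits 100011000000111110010101 walk d0:H6→d1:-→d2:-→d3:-→d4:-→d5:-→d6:-→d7:-→d8:-→d9:-→d10:-→d11:-→d12:-→d13:-→d14:-→d15:-→d16:-→d17:-→d18:-→d19:-→d20:H1→d21:-→d22:-→d23:-→d24:H6 -> H6
  add 54.0.0.0/8 -> H6 at depth 8
  add 140.0.0.0/12 -> H3 at depth 12
  add 0.0.0.0/0 -> H0 at depth 0
  del 140.15.149.160/28 (clear depth 28)
  lookup 140.15.149.1: bits 100011000000111110010101 walk d0:H0→d1:-→d2:-→d3:-→d4:-→d5:-→d6:-→d7:-→d8:-→d9:-→d10:-→d11:-→d12:H3→d13:-→d14:-→d15:-→d16:-→d17:-→d18:-→d19:-→d20:H1→d21:-→d22:-→d23:-→d24:H6 -> H6
  add 140.15.148.0/23 -> H2 at depth 23
  lookup 140.15.148.4: bits 10001100000011111001010 walk d0:H0→d1:-→d2:-→d3:-→d4:-→d5:-→d6:-→d7:-→d8:-→d9:-→d10:-→d11:-→d12:H3→d13:-→d14:-→d15:-→d16:-→d17:-→d18:-→d19:-→d20:H1→d21:-→d22:-→d23:H2 -> H2
  lookup 140.15.145.29: bits 100011000000111110010 walk d0:H0→d1:-→d2:-→d3:-→d4:-→d5:-→d6:-→d7:-→d8:-→d9:-→d10:-→d11:-→d12:H3→d13:-→d14:-→d15:-→d16:-→d17:-→d18:-→d19:-→d20:H1→d21:- -> H1
  lookup 54.160.1.14: bits 001101101010 walk d0:H0→d1:-→d2:-→d3:-→d4:-→d5:-→d6:-→d7:-→d8:H6→d9:-→d10:-→d11:-→d12:H4 -> H4
  add 54.160.0.0/12 -> H1 at depth 12
  add 0.0.0.0/0 -> H3 at depth 0
  lookup 140.15.144.213: bits 100011000000111110010 walk d0:H3→d1:-→d2:-→d3:-→d4:-→d5:-→d6:-→d7:-→d8:-→d9:-→d10:-→d11:-→d12:H3→d13:-→d14:-→d15:-→d16:-→d17:-→d18:-→d19:-→d20:H1→d21:- -> H1
  lookup 54.0.0.9: bits 00110110 walk d0:H3→d1:-→d2:-→d3:-→d4:-→d5:-→d6:-→d7:-→d8:H6 -> H6
  add 140.15.148.0/22 -> H4 at depth 22
  add 140.15.149.128/26 -> H4 at depth 26
  lookup 140.15.149.131: bits 10001100000011111001010110 walk d0:H3→d1:-→d2:-→d3:-→d4:-→d5:-→d6:-→d7:-→d8:-→d9:-→d10:-→d11:-→d12:H3→d13:-→d14:-→d15:-→d16:-→d17:-→d18:-→d19:-→d20:H1→d21:-→d22:H4→d23:H2→d24:H6→d25:-→d26:H4 -> H4
  lookup 66.84.193.52: bits 0 walk d0:H3→d1:- -> H3
  lookup 54.168.231.70: bits 0011011010101000111001 walk d0:H3→d1:-→d2:-→d3:-→d4:-→d5:-→d6:-→d7:-→d8:H6→d9:-→d10:-→d11:-→d12:H1→d13:-→d14:-→d15:-→d16:-→d17:-→d18:-→d19:-→d20:H5→d21:-→d22:- -> H5

== LOOKUPS ==
["H5","H0","H5","H0","H5","H5","H0","H0","H6","H6","H6","H6","H6","H2","H1","H4","H1","H6","H4","H3","H5"]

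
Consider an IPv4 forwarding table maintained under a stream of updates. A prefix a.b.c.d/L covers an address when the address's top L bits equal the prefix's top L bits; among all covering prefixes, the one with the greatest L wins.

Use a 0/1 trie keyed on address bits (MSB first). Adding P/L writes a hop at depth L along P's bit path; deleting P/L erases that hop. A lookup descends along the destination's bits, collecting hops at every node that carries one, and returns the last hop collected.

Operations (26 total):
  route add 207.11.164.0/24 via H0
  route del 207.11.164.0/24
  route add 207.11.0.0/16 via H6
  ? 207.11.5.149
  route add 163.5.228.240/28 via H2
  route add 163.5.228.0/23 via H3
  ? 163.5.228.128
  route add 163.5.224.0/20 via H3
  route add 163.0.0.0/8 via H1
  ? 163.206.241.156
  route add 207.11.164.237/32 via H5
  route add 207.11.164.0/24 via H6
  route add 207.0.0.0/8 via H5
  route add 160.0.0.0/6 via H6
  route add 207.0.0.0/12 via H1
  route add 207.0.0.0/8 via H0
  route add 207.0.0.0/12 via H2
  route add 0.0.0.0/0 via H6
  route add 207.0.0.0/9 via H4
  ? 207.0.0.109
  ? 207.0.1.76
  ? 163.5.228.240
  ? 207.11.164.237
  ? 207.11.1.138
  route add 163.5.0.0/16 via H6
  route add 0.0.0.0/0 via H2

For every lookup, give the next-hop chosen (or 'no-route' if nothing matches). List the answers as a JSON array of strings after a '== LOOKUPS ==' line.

Trace:
  + 207.11.164.0/24 (H0) depth=24
  - 207.11.164.0/24 clear@24
  + 207.11.0.0/16 (H6) depth=16
  lookup 207.11.5.149: bits 1100111100001011 walk d0:-→d1:-→d2:-→d3:-→d4:-→d5:-→d6:-→d7:-→d8:-→d9:-→d10:-→d11:-→d12:-→d13:-→d14:-→d15:-→d16:H6 -> H6
  + 163.5.228.240/28 (H2) depth=28
  + 163.5.228.0/23 (H3) depth=23
  lookup 163.5.228.128: bits 1010001100000101111001001 walk d0:-→d1:-→d2:-→d3:-→d4:-→d5:-→d6:-→d7:-→d8:-→d9:-→d10:-→d11:-→d12:-→d13:-→d14:-→d15:-→d16:-→d17:-→d18:-→d19:-→d20:-→d21:-→d22:-→d23:H3→d24:-→d25:- -> H3
  + 163.5.224.0/20 (H3) depth=20
  + 163.0.0.0/8 (H1) depth=8
  lookup 163.206.241.156: bits 10100011 walk d0:-→d1:-→d2:-→d3:-→d4:-→d5:-→d6:-→d7:-→d8:H1 -> H1
  + 207.11.164.237/32 (H5) depth=32
  + 207.11.164.0/24 (H6) depth=24
  + 207.0.0.0/8 (H5) depth=8
  + 160.0.0.0/6 (H6) depth=6
  + 207.0.0.0/12 (H1) depth=12
  + 207.0.0.0/8 (H0) depth=8
  + 207.0.0.0/12 (H2) depth=12
  + 0.0.0.0/0 (H6) depth=0
  + 207.0.0.0/9 (H4) depth=9
  lookup 207.0.0.109: bits 110011110000 walk d0:H6→d1:-→d2:-→d3:-→d4:-→d5:-→d6:-→d7:-→d8:H0→d9:H4→d10:-→d11:-→d12:H2 -> H2
  lookup 207.0.1.76: bits 110011110000 walk d0:H6→d1:-→d2:-→d3:-→d4:-→d5:-→d6:-→d7:-→d8:H0→d9:H4→d10:-→d11:-→d12:H2 -> H2
  lookup 163.5.228.240: bits 1010001100000101111001001111 walk d0:H6→d1:-→d2:-→d3:-→d4:-→d5:-→d6:H6→d7:-→d8:H1→d9:-→d10:-→d11:-→d12:-→d13:-→d14:-→d15:-→d16:-→d17:-→d18:-→d19:-→d20:H3→d21:-→d22:-→d23:H3→d24:-→d25:-→d26:-→d27:-→d28:H2 -> H2
  lookup 207.11.164.237: bits 11001111000010111010010011101101 walk d0:H6→d1:-→d2:-→d3:-→d4:-→d5:-→d6:-→d7:-→d8:H0→d9:H4→d10:-→d11:-→d12:H2→d13:-→d14:-→d15:-→d16:H6→d17:-→d18:-→d19:-→d20:-→d21:-→d22:-→d23:-→d24:H6→d25:-→d26:-→d27:-→d28:-→d29:-→d30:-→d31:-→d32:H5 -> H5
  lookup 207.11.1.138: bits 1100111100001011 walk d0:H6→d1:-→d2:-→d3:-→d4:-→d5:-→d6:-→d7:-→d8:H0→d9:H4→d10:-→d11:-→d12:H2→d13:-→d14:-→d15:-→d16:H6 -> H6
  + 163.5.0.0/16 (H6) depth=16
  + 0.0.0.0/0 (H2) depth=0

== LOOKUPS ==
["H6","H3","H1","H2","H2","H2","H5","H6"]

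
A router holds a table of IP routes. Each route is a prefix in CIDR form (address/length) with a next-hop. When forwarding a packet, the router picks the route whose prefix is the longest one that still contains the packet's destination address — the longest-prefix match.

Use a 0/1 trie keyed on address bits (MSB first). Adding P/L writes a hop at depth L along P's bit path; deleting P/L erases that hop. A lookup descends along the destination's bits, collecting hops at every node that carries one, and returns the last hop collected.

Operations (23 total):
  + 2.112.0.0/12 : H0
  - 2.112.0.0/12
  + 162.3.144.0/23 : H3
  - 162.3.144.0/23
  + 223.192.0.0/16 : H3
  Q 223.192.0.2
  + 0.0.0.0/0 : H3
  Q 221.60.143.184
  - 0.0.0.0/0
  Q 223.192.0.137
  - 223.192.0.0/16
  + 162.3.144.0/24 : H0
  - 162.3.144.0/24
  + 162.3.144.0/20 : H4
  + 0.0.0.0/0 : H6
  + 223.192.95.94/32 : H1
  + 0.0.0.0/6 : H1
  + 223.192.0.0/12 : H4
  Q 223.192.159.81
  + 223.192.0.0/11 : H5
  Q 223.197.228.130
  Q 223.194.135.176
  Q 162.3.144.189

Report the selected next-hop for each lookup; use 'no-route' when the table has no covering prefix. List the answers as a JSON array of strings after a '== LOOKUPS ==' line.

Trace:
  + 2.112.0.0/12 (H0) depth=12
  del 2.112.0.0/12 (clear depth 12)
  + 162.3.144.0/23 (H3) depth=23
  del 162.3.144.0/23 (clear depth 23)
  + 223.192.0.0/16 (H3) depth=16
  ? 223.192.0.2  path d0:-→d1:-→d2:-→d3:-→d4:-→d5:-→d6:-→d7:-→d8:-→d9:-→d10:-→d11:-→d12:-→d13:-→d14:-→d15:-→d16:H3  best=H3
  + 0.0.0.0/0 (H3) depth=0
  ? 221.60.143.184  path d0:H3→d1:-→d2:-→d3:-→d4:-→d5:-→d6:-  best=H3
  del 0.0.0.0/0 (clear depth 0)
  ? 223.192.0.137  path d0:-→d1:-→d2:-→d3:-→d4:-→d5:-→d6:-→d7:-→d8:-→d9:-→d10:-→d11:-→d12:-→d13:-→d14:-→d15:-→d16:H3  best=H3
  del 223.192.0.0/16 (clear depth 16)
  + 162.3.144.0/24 (H0) depth=24
  del 162.3.144.0/24 (clear depth 24)
  + 162.3.144.0/20 (H4) depth=20
  + 0.0.0.0/0 (H6) depth=0
  + 223.192.95.94/32 (H1) depth=32
  + 0.0.0.0/6 (H1) depth=6
  + 223.192.0.0/12 (H4) depth=12
  ? 223.192.159.81  path d0:H6→d1:-→d2:-→d3:-→d4:-→d5:-→d6:-→d7:-→d8:-→d9:-→d10:-→d11:-→d12:H4→d13:-→d14:-→d15:-→d16:-  best=H4
  + 223.192.0.0/11 (H5) depth=11
  ? 223.197.228.130  path d0:H6→d1:-→d2:-→d3:-→d4:-→d5:-→d6:-→d7:-→d8:-→d9:-→d10:-→d11:H5→d12:H4→d13:-  best=H4
  ? 223.194.135.176  path d0:H6→d1:-→d2:-→d3:-→d4:-→d5:-→d6:-→d7:-→d8:-→d9:-→d10:-→d11:H5→d12:H4→d13:-→d14:-  best=H4
  ? 162.3.144.189  path d0:H6→d1:-→d2:-→d3:-→d4:-→d5:-→d6:-→d7:-→d8:-→d9:-→d10:-→d11:-→d12:-→d13:-→d14:-→d15:-→d16:-→d17:-→d18:-→d19:-→d20:H4→d21:-→d22:-→d23:-→d24:-  best=H4

== LOOKUPS ==
["H3","H3","H3","H4","H4","H4","H4"]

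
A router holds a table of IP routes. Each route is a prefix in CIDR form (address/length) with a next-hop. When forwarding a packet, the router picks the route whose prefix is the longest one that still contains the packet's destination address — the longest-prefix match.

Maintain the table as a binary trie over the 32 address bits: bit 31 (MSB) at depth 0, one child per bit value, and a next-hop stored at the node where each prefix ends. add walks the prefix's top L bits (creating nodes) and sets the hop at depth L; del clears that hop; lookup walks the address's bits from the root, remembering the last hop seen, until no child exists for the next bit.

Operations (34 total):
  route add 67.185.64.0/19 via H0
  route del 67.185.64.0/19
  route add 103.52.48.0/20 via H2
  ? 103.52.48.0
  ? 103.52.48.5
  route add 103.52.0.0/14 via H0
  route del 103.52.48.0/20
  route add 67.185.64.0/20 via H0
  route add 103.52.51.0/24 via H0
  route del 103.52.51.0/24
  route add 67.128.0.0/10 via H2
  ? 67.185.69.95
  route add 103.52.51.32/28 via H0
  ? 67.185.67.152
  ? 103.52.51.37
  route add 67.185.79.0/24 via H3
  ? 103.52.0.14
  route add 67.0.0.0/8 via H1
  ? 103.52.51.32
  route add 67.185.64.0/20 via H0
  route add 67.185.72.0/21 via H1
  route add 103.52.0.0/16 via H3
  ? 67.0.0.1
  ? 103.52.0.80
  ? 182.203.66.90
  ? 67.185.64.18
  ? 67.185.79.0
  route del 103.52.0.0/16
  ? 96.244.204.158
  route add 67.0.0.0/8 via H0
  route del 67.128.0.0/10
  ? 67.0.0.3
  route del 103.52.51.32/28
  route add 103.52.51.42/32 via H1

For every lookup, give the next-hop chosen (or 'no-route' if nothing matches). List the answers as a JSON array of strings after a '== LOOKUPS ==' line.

Process each operation:
  add 67.185.64.0/19 -> H0 at depth 19
  - 67.185.64.0/19 clear@19
  add 103.52.48.0/20 -> H2 at depth 20
  lookup 103.52.48.0: bits 01100111001101000011 walk d0:-→d1:-→d2:-→d3:-→d4:-→d5:-→d6:-→d7:-→d8:-→d9:-→d10:-→d11:-→d12:-→d13:-→d14:-→d15:-→d16:-→d17:-→d18:-→d19:-→d20:H2 -> H2
  lookup 103.52.48.5: bits 01100111001101000011 walk d0:-→d1:-→d2:-→d3:-→d4:-→d5:-→d6:-→d7:-→d8:-→d9:-→d10:-→d11:-→d12:-→d13:-→d14:-→d15:-→d16:-→d17:-→d18:-→d19:-→d20:H2 -> H2
  add 103.52.0.0/14 -> H0 at depth 14
  - 103.52.48.0/20 clear@20
  add 67.185.64.0/20 -> H0 at depth 20
  add 103.52.51.0/24 -> H0 at depth 24
  - 103.52.51.0/24 clear@24
  add 67.128.0.0/10 -> H2 at depth 10
  lookup 67.185.69.95: bits 01000011101110010100 walk d0:-→d1:-→d2:-→d3:-→d4:-→d5:-→d6:-→d7:-→d8:-→d9:-→d10:H2→d11:-→d12:-→d13:-→d14:-→d15:-→d16:-→d17:-→d18:-→d19:-→d20:H0 -> H0
  add 103.52.51.32/28 -> H0 at depth 28
  lookup 67.185.67.152: bits 01000011101110010100 walk d0:-→d1:-→d2:-→d3:-→d4:-→d5:-→d6:-→d7:-→d8:-→d9:-→d10:H2→d11:-→d12:-→d13:-→d14:-→d15:-→d16:-→d17:-→d18:-→d19:-→d20:H0 -> H0
  lookup 103.52.51.37: bits 0110011100110100001100110010 walk d0:-→d1:-→d2:-→d3:-→d4:-→d5:-→d6:-→d7:-→d8:-→d9:-→d10:-→d11:-→d12:-→d13:-→d14:H0→d15:-→d16:-→d17:-→d18:-→d19:-→d20:-→d21:-→d22:-→d23:-→d24:-→d25:-→d26:-→d27:-→d28:H0 -> H0
  add 67.185.79.0/24 -> H3 at depth 24
  lookup 103.52.0.14: bits 011001110011010000 walk d0:-→d1:-→d2:-→d3:-→d4:-→d5:-→d6:-→d7:-→d8:-→d9:-→d10:-→d11:-→d12:-→d13:-→d14:H0→d15:-→d16:-→d17:-→d18:- -> H0
  add 67.0.0.0/8 -> H1 at depth 8
  lookup 103.52.51.32: bits 0110011100110100001100110010 walk d0:-→d1:-→d2:-→d3:-→d4:-→d5:-→d6:-→d7:-→d8:-→d9:-→d10:-→d11:-→d12:-→d13:-→d14:H0→d15:-→d16:-→d17:-→d18:-→d19:-→d20:-→d21:-→d22:-→d23:-→d24:-→d25:-→d26:-→d27:-→d28:H0 -> H0
  add 67.185.64.0/20 -> H0 at depth 20
  add 67.185.72.0/21 -> H1 at depth 21
  add 103.52.0.0/16 -> H3 at depth 16
  lookup 67.0.0.1: bits 01000011 walk d0:-→d1:-→d2:-→d3:-→d4:-→d5:-→d6:-→d7:-→d8:H1 -> H1
  lookup 103.52.0.80: bits 011001110011010000 walk d0:-→d1:-→d2:-→d3:-→d4:-→d5:-→d6:-→d7:-→d8:-→d9:-→d10:-→d11:-→d12:-→d13:-→d14:H0→d15:-→d16:H3→d17:-→d18:- -> H3
  lookup 182.203.66.90: bits ε walk d0:- -> no-route
  lookup 67.185.64.18: bits 01000011101110010100 walk d0:-→d1:-→d2:-→d3:-→d4:-→d5:-→d6:-→d7:-→d8:H1→d9:-→d10:H2→d11:-→d12:-→d13:-→d14:-→d15:-→d16:-→d17:-→d18:-→d19:-→d20:H0 -> H0
  lookup 67.185.79.0: bits 010000111011100101001111 walk d0:-→d1:-→d2:-→d3:-→d4:-→d5:-→d6:-→d7:-→d8:H1→d9:-→d10:H2→d11:-→d12:-→d13:-→d14:-→d15:-→d16:-→d17:-→d18:-→d19:-→d20:H0→d21:H1→d22:-→d23:-→d24:H3 -> H3
  - 103.52.0.0/16 clear@16
  lookup 96.244.204.158: bits 01100 walk d0:-→d1:-→d2:-→d3:-→d4:-→d5:- -> no-route
  add 67.0.0.0/8 -> H0 at depth 8
  - 67.128.0.0/10 clear@10
  lookup 67.0.0.3: bits 01000011 walk d0:-→d1:-→d2:-→d3:-→d4:-→d5:-→d6:-→d7:-→d8:H0 -> H0
  - 103.52.51.32/28 clear@28
  add 103.52.51.42/32 -> H1 at depth 32

== LOOKUPS ==
["H2","H2","H0","H0","H0","H0","H0","H1","H3","no-route","H0","H3","no-route","H0"]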